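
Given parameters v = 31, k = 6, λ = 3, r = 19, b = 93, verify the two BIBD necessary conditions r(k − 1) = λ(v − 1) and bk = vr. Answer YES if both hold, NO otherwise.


Condition (i): r(k − 1) = 19·5 = 95; λ(v − 1) = 3·30 = 90. Match? NO.
Condition (ii): bk = 93·6 = 558; vr = 31·19 = 589. Match? NO.
Both conditions hold? NO.

NO


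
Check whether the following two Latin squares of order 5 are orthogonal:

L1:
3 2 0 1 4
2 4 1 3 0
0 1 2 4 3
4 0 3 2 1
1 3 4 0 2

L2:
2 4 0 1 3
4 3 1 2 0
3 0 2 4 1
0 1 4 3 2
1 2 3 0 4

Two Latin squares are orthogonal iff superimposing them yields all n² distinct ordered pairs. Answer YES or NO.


Form the n² = 25 superimposed pairs (L1[i][j], L2[i][j]), row by row (rows and columns indexed from 0):
row 0: (3,2) (2,4) (0,0) (1,1) (4,3)
row 1: (2,4) (4,3) (1,1) (3,2) (0,0)
row 2: (0,3) (1,0) (2,2) (4,4) (3,1)
row 3: (4,0) (0,1) (3,4) (2,3) (1,2)
row 4: (1,1) (3,2) (4,3) (0,0) (2,4)
Orthogonality requires all 25 pairs distinct.
But the pair (2,4) repeats: cell (0,1) has L1 = 2, L2 = 4, and cell (1,0) has L1 = 2, L2 = 4.
A repeated pair means some other pair never occurs (only 15 distinct pairs out of 25), so the squares are not orthogonal.
Conclusion: NO.

NO


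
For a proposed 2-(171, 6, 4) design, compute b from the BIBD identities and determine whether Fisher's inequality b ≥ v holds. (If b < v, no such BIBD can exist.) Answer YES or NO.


r = λ(v − 1)/(k − 1) = 4·170/5 = 136.
b = vr/k = 171·136/6 = 3876.
Fisher's inequality: b ≥ v ⇔ 3876 ≥ 171? YES.

YES


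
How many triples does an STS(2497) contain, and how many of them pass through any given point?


An STS(v) is a 2-(v, 3, 1) BIBD: block size k = 3, λ = 1.
Replication: r(k − 1) = λ(v − 1) ⇒ r·2 = 2497 − 1 = 2496 ⇒ r = 1248.
Block count: b = v(v − 1)/6 = 2497·2496/6 = 6232512/6 = 1038752.
(Check via bk = vr: 1038752·3 = 3116256 = 2497·1248 = 3116256 ✓.)

r = 1248, b = 1038752.


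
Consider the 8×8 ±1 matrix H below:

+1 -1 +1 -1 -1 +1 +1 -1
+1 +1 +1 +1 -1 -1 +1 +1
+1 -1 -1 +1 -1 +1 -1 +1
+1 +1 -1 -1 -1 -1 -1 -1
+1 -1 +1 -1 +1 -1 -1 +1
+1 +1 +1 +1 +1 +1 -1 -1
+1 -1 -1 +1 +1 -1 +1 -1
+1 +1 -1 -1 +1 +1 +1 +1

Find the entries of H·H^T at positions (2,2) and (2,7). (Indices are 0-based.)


Row 2 of H: [1, -1, -1, 1, -1, 1, -1, 1].
Row 7 of H: [1, 1, -1, -1, 1, 1, 1, 1].
(H·H^T)[2][2] = Σ_j H[2][j]·H[2][j] = (1)² + (-1)² + (-1)² + (1)² + (-1)² + (1)² + (-1)² + (1)² = 1 + 1 + 1 + 1 + 1 + 1 + 1 + 1 = 8.
(H·H^T)[2][7] = Σ_j H[2][j]·H[7][j] = (1)·(1) + (-1)·(1) + (-1)·(-1) + (1)·(-1) + (-1)·(1) + (1)·(1) + (-1)·(1) + (1)·(1) = 1 + -1 + 1 + -1 + -1 + 1 + -1 + 1 = 0.
So rows 2 and 7 are orthogonal; the diagonal entry equals n = 8.

(2,2) entry = 8; (2,7) entry = 0.


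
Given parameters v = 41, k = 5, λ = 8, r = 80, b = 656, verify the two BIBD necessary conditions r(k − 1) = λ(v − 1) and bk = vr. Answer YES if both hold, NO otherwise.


Condition (i): r(k − 1) = 80·4 = 320; λ(v − 1) = 8·40 = 320. Match? YES.
Condition (ii): bk = 656·5 = 3280; vr = 41·80 = 3280. Match? YES.
Both conditions hold? YES.

YES


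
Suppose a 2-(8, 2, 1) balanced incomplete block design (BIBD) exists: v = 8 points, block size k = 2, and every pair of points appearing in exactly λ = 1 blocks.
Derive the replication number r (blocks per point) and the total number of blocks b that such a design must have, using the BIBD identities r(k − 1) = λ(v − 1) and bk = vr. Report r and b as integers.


Any 2-(v, k, λ) BIBD satisfies two necessary conditions:
  (i)  Each point sits in r blocks, and counting incidences through any fixed point gives r(k − 1) = λ(v − 1), so r = λ(v − 1)/(k − 1).
  (ii) Total incidences bk = vr, so b = vr/k.
Step 1: r = λ(v − 1)/(k − 1) = 1·(8 − 1)/(2 − 1) = 1·7/1 = 7/1 = 7.
Step 2: b = vr/k = 8·7/2 = 56/2 = 28.
Check integrality: r = 7 ∈ Z ✓, b = 28 ∈ Z ✓.
(These identities are necessary conditions: they determine r and b for any design with these parameters, but do not by themselves prove that one exists.)

r = 7, b = 28.


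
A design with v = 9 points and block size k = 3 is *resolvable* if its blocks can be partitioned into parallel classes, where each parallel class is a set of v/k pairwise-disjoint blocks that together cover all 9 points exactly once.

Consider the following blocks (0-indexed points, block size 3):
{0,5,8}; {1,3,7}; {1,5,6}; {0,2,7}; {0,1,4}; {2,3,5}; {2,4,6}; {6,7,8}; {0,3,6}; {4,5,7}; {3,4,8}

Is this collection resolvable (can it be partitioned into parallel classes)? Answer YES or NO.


v = 9, block size k = 3, number of blocks = 11.
For resolvability, blocks must partition into parallel classes of size v/k = 3.
Total blocks must therefore be a multiple of 3: 11 = 3·3 + 2 ⇒ not divisible ✗.
Resolvable? NO.

NO


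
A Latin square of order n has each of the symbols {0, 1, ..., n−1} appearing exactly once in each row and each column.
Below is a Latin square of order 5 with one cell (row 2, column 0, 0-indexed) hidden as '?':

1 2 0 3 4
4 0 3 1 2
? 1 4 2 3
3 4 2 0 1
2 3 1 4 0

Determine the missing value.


Row 2 contains symbols [1, 2, 3, 4] — missing [0].
Column 0 contains symbols [1, 2, 3, 4] — missing [0].
The missing symbol must appear in both missing sets; intersection = [0].
Therefore the hidden value is 0.

Missing value = 0.


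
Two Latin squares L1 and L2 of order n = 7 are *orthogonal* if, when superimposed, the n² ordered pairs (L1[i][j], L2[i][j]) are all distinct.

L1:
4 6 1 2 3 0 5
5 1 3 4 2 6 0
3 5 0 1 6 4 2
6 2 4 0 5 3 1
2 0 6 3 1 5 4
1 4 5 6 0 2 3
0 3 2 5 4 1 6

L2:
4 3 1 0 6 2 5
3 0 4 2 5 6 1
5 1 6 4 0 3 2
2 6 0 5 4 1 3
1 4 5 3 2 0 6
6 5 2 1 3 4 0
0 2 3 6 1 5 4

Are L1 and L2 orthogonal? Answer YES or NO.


Form the n² = 49 superimposed pairs (L1[i][j], L2[i][j]), row by row (rows and columns indexed from 0):
row 0: (4,4) (6,3) (1,1) (2,0) (3,6) (0,2) (5,5)
row 1: (5,3) (1,0) (3,4) (4,2) (2,5) (6,6) (0,1)
row 2: (3,5) (5,1) (0,6) (1,4) (6,0) (4,3) (2,2)
row 3: (6,2) (2,6) (4,0) (0,5) (5,4) (3,1) (1,3)
row 4: (2,1) (0,4) (6,5) (3,3) (1,2) (5,0) (4,6)
row 5: (1,6) (4,5) (5,2) (6,1) (0,3) (2,4) (3,0)
row 6: (0,0) (3,2) (2,3) (5,6) (4,1) (1,5) (6,4)
Orthogonality requires all 49 pairs distinct.
Check by first coordinate: for each symbol s of L1, list the L2 entries in the n cells where L1 = s; they must all differ.
  L1 = 0: L2 entries (in reading order) 2, 1, 6, 5, 4, 3, 0 — all 7 distinct ✓
  L1 = 1: L2 entries (in reading order) 1, 0, 4, 3, 2, 6, 5 — all 7 distinct ✓
  L1 = 2: L2 entries (in reading order) 0, 5, 2, 6, 1, 4, 3 — all 7 distinct ✓
  L1 = 3: L2 entries (in reading order) 6, 4, 5, 1, 3, 0, 2 — all 7 distinct ✓
  L1 = 4: L2 entries (in reading order) 4, 2, 3, 0, 6, 5, 1 — all 7 distinct ✓
  L1 = 5: L2 entries (in reading order) 5, 3, 1, 4, 0, 2, 6 — all 7 distinct ✓
  L1 = 6: L2 entries (in reading order) 3, 6, 0, 2, 5, 1, 4 — all 7 distinct ✓
Every symbol of L1 meets every symbol of L2 exactly once, so all 49 pairs are distinct (49 of 49).
Conclusion: YES.

YES


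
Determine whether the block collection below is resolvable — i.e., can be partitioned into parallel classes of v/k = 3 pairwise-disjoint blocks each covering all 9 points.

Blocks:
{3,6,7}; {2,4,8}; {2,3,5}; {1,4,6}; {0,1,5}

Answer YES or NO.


v = 9, block size k = 3, number of blocks = 5.
For resolvability, blocks must partition into parallel classes of size v/k = 3.
Total blocks must therefore be a multiple of 3: 5 = 3·1 + 2 ⇒ not divisible ✗.
Resolvable? NO.

NO


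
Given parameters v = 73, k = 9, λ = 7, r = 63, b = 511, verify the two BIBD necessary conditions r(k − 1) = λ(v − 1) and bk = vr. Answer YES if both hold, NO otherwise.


Condition (i): r(k − 1) = 63·8 = 504; λ(v − 1) = 7·72 = 504. Match? YES.
Condition (ii): bk = 511·9 = 4599; vr = 73·63 = 4599. Match? YES.
Both conditions hold? YES.

YES


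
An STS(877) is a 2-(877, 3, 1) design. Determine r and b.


An STS(v) is a 2-(v, 3, 1) BIBD: block size k = 3, λ = 1.
Replication: r(k − 1) = λ(v − 1) ⇒ r·2 = 877 − 1 = 876 ⇒ r = 438.
Block count: bk = vr ⇒ b·3 = 877·438 = 384126 ⇒ b = 128042.

r = 438, b = 128042.


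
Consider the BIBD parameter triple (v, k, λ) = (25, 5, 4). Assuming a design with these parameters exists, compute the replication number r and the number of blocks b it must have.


Any 2-(v, k, λ) BIBD satisfies two necessary conditions:
  (i)  Each point sits in r blocks, and counting incidences through any fixed point gives r(k − 1) = λ(v − 1), so r = λ(v − 1)/(k − 1).
  (ii) Total incidences bk = vr, so b = vr/k.
Step 1: r = λ(v − 1)/(k − 1) = 4·(25 − 1)/(5 − 1) = 4·24/4 = 96/4 = 24.
Step 2: b = vr/k = 25·24/5 = 600/5 = 120.
Check integrality: r = 24 ∈ Z ✓, b = 120 ∈ Z ✓.
(These identities are necessary conditions: they determine r and b for any design with these parameters, but do not by themselves prove that one exists.)

r = 24, b = 120.


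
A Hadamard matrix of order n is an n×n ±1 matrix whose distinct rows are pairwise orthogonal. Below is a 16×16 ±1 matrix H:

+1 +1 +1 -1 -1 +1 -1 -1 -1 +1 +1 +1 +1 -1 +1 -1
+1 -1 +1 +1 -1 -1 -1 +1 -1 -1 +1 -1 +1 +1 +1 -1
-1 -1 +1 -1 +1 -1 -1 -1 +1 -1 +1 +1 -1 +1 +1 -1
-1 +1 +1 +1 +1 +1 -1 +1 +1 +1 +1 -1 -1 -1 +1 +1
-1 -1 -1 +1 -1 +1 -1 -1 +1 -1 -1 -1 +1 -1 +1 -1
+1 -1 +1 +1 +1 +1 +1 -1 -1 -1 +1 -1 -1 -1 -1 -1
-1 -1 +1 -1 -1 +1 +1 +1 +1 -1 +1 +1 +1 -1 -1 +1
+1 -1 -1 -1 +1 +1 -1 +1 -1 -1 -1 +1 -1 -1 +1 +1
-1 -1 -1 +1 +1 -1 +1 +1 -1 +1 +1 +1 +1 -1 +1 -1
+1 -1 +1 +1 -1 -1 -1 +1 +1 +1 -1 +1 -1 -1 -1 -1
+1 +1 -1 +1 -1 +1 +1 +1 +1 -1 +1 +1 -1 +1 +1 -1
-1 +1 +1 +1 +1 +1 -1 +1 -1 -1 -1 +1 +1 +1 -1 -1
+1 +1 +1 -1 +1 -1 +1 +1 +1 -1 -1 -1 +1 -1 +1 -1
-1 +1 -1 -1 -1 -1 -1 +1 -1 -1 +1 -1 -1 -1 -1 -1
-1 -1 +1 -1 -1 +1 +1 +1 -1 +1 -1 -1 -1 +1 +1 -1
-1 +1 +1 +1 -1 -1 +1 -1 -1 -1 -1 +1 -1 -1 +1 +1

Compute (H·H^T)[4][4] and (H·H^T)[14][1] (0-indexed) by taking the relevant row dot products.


Row 1 of H: [1, -1, 1, 1, -1, -1, -1, 1, -1, -1, 1, -1, 1, 1, 1, -1].
Row 4 of H: [-1, -1, -1, 1, -1, 1, -1, -1, 1, -1, -1, -1, 1, -1, 1, -1].
Row 14 of H: [-1, -1, 1, -1, -1, 1, 1, 1, -1, 1, -1, -1, -1, 1, 1, -1].
(H·H^T)[4][4] = Σ_j H[4][j]·H[4][j] = (-1)² + (-1)² + (-1)² + (1)² + (-1)² + (1)² + (-1)² + (-1)² + (1)² + (-1)² + (-1)² + (-1)² + (1)² + (-1)² + (1)² + (-1)² = 1 + 1 + 1 + 1 + 1 + 1 + 1 + 1 + 1 + 1 + 1 + 1 + 1 + 1 + 1 + 1 = 16.
(H·H^T)[14][1] = Σ_j H[14][j]·H[1][j] = (-1)·(1) + (-1)·(-1) + (1)·(1) + (-1)·(1) + (-1)·(-1) + (1)·(-1) + (1)·(-1) + (1)·(1) + (-1)·(-1) + (1)·(-1) + (-1)·(1) + (-1)·(-1) + (-1)·(1) + (1)·(1) + (1)·(1) + (-1)·(-1) = -1 + 1 + 1 + -1 + 1 + -1 + -1 + 1 + 1 + -1 + -1 + 1 + -1 + 1 + 1 + 1 = 2.
Rows 14 and 1 are not orthogonal (dot product = 2 ≠ 0), so H is not a Hadamard matrix.

(4,4) entry = 16; (14,1) entry = 2.


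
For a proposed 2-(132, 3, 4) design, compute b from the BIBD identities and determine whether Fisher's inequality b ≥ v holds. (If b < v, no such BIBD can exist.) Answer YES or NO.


r = λ(v − 1)/(k − 1) = 4·131/2 = 262.
b = vr/k = 132·262/3 = 11528.
Fisher's inequality: b ≥ v ⇔ 11528 ≥ 132? YES.

YES


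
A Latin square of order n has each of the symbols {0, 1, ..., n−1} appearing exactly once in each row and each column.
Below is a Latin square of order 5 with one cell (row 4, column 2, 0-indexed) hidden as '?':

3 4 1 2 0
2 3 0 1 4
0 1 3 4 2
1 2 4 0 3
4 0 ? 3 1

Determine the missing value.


Row 4 contains symbols [0, 1, 3, 4] — missing [2].
Column 2 contains symbols [0, 1, 3, 4] — missing [2].
The missing symbol must appear in both missing sets; intersection = [2].
Therefore the hidden value is 2.

Missing value = 2.


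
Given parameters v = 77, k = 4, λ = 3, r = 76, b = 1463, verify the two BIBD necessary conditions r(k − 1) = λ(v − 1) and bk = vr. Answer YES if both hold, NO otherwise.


Condition (i): r(k − 1) = 76·3 = 228; λ(v − 1) = 3·76 = 228. Match? YES.
Condition (ii): bk = 1463·4 = 5852; vr = 77·76 = 5852. Match? YES.
Both conditions hold? YES.

YES


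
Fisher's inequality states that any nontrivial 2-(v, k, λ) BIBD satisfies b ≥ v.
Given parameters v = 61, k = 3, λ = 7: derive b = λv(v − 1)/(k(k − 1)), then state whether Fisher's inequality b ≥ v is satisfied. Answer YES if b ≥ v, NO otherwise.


b = λv(v − 1)/(k(k − 1)) = 7·61·60/(3·2) = 25620/6 = 4270.
Compare with v = 61: b ≥ v, so Fisher's inequality holds.

YES


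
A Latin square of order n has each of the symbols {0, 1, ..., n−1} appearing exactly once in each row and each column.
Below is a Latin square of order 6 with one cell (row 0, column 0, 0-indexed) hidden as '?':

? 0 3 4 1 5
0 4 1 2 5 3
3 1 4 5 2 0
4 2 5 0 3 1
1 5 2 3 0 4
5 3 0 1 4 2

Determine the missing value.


Row 0 contains symbols [0, 1, 3, 4, 5] — missing [2].
Column 0 contains symbols [0, 1, 3, 4, 5] — missing [2].
The missing symbol must appear in both missing sets; intersection = [2].
Therefore the hidden value is 2.

Missing value = 2.


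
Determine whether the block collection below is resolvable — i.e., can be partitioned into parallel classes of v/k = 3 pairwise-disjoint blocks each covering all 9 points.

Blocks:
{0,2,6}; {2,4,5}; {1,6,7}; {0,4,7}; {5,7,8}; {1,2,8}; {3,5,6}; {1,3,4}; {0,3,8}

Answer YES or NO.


v = 9, block size k = 3, number of blocks = 9.
For resolvability, blocks must partition into parallel classes of size v/k = 3.
Total blocks must therefore be a multiple of 3: 9 = 3·3 + 0 ⇒ divisible ✓.
Greedy packing gives 3 candidate class(es). Each should be a full parallel class (size 3, covers all 9 points).
  Class 1 (3 blocks): {0,2,6}; {5,7,8}; {1,3,4}. Points covered: [0, 1, 2, 3, 4, 5, 6, 7, 8].
  Class 2 (3 blocks): {2,4,5}; {1,6,7}; {0,3,8}. Points covered: [0, 1, 2, 3, 4, 5, 6, 7, 8].
  Class 3 (3 blocks): {0,4,7}; {1,2,8}; {3,5,6}. Points covered: [0, 1, 2, 3, 4, 5, 6, 7, 8].
All classes full (size 3)? YES. All classes cover every point? YES.
Resolvable? YES.

YES


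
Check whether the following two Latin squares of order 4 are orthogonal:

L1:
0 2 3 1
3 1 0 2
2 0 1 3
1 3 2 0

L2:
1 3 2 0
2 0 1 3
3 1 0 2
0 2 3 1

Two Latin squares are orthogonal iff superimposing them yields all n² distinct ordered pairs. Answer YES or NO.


Form the n² = 16 superimposed pairs (L1[i][j], L2[i][j]), row by row (rows and columns indexed from 0):
row 0: (0,1) (2,3) (3,2) (1,0)
row 1: (3,2) (1,0) (0,1) (2,3)
row 2: (2,3) (0,1) (1,0) (3,2)
row 3: (1,0) (3,2) (2,3) (0,1)
Orthogonality requires all 16 pairs distinct.
But the pair (3,2) repeats: cell (0,2) has L1 = 3, L2 = 2, and cell (1,0) has L1 = 3, L2 = 2.
A repeated pair means some other pair never occurs (only 4 distinct pairs out of 16), so the squares are not orthogonal.
Conclusion: NO.

NO


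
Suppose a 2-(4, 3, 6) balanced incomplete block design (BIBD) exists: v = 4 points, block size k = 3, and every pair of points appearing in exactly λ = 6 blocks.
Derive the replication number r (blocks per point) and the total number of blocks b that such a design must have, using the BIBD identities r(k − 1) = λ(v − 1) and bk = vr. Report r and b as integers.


Any 2-(v, k, λ) BIBD satisfies two necessary conditions:
  (i)  Each point sits in r blocks, and counting incidences through any fixed point gives r(k − 1) = λ(v − 1), so r = λ(v − 1)/(k − 1).
  (ii) Total incidences bk = vr, so b = vr/k.
Step 1: r = λ(v − 1)/(k − 1) = 6·(4 − 1)/(3 − 1) = 6·3/2 = 18/2 = 9.
Step 2: b = vr/k = 4·9/3 = 36/3 = 12.
Check integrality: r = 9 ∈ Z ✓, b = 12 ∈ Z ✓.
(These identities are necessary conditions: they determine r and b for any design with these parameters, but do not by themselves prove that one exists.)

r = 9, b = 12.


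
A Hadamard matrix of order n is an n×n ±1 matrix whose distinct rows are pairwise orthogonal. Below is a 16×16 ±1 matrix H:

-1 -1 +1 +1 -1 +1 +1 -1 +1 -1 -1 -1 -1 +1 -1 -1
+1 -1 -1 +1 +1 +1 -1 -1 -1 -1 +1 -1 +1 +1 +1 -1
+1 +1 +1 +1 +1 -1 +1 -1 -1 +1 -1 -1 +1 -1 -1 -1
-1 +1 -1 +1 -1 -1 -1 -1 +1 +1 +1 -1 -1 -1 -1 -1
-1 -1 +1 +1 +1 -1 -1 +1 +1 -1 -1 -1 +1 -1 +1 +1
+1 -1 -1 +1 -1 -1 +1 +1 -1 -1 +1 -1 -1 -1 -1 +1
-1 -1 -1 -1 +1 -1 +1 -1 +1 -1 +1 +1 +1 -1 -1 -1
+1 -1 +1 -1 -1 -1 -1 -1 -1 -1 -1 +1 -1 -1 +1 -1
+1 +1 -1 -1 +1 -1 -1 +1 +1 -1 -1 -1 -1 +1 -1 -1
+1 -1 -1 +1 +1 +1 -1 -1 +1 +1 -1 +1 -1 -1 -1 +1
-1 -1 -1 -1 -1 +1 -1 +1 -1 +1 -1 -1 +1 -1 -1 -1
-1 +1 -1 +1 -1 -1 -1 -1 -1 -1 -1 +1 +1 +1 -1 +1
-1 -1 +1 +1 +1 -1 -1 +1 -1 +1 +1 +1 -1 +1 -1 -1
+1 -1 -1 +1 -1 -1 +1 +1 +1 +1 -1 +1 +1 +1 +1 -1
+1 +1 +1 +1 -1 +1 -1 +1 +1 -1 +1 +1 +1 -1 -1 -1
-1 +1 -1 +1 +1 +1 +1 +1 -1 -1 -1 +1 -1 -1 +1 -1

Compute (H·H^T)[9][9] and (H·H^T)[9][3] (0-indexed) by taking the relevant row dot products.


Row 3 of H: [-1, 1, -1, 1, -1, -1, -1, -1, 1, 1, 1, -1, -1, -1, -1, -1].
Row 9 of H: [1, -1, -1, 1, 1, 1, -1, -1, 1, 1, -1, 1, -1, -1, -1, 1].
(H·H^T)[9][9] = Σ_j H[9][j]·H[9][j] = (1)² + (-1)² + (-1)² + (1)² + (1)² + (1)² + (-1)² + (-1)² + (1)² + (1)² + (-1)² + (1)² + (-1)² + (-1)² + (-1)² + (1)² = 1 + 1 + 1 + 1 + 1 + 1 + 1 + 1 + 1 + 1 + 1 + 1 + 1 + 1 + 1 + 1 = 16.
(H·H^T)[9][3] = Σ_j H[9][j]·H[3][j] = (1)·(-1) + (-1)·(1) + (-1)·(-1) + (1)·(1) + (1)·(-1) + (1)·(-1) + (-1)·(-1) + (-1)·(-1) + (1)·(1) + (1)·(1) + (-1)·(1) + (1)·(-1) + (-1)·(-1) + (-1)·(-1) + (-1)·(-1) + (1)·(-1) = -1 + -1 + 1 + 1 + -1 + -1 + 1 + 1 + 1 + 1 + -1 + -1 + 1 + 1 + 1 + -1 = 2.
Rows 9 and 3 are not orthogonal (dot product = 2 ≠ 0), so H is not a Hadamard matrix.

(9,9) entry = 16; (9,3) entry = 2.


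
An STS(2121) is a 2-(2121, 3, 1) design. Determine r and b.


An STS(v) is a 2-(v, 3, 1) BIBD: block size k = 3, λ = 1.
Replication: r(k − 1) = λ(v − 1) ⇒ r·2 = 2121 − 1 = 2120 ⇒ r = 1060.
Block count: bk = vr ⇒ b·3 = 2121·1060 = 2248260 ⇒ b = 749420.
(Check via b = v(v − 1)/6 = 2121·2120/6 = 4496520/6 = 749420.)

r = 1060, b = 749420.


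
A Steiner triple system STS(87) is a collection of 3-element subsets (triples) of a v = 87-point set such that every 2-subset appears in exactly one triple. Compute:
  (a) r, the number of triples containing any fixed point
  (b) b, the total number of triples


An STS(v) is a 2-(v, 3, 1) BIBD: block size k = 3, λ = 1.
Replication: r(k − 1) = λ(v − 1) ⇒ r·2 = 87 − 1 = 86 ⇒ r = 43.
Block count: bk = vr ⇒ b·3 = 87·43 = 3741 ⇒ b = 1247.
(Check via b = v(v − 1)/6 = 87·86/6 = 7482/6 = 1247.)

r = 43, b = 1247.


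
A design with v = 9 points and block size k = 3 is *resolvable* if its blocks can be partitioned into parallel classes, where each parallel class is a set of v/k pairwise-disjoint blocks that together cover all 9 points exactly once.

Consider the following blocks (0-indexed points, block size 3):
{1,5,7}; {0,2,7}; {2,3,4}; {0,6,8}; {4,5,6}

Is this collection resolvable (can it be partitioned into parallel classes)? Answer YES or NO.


v = 9, block size k = 3, number of blocks = 5.
For resolvability, blocks must partition into parallel classes of size v/k = 3.
Total blocks must therefore be a multiple of 3: 5 = 3·1 + 2 ⇒ not divisible ✗.
Resolvable? NO.

NO


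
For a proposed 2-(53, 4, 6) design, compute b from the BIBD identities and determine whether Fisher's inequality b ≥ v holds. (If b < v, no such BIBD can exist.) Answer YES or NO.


r = λ(v − 1)/(k − 1) = 6·52/3 = 104.
b = vr/k = 53·104/4 = 1378.
Fisher's inequality: b ≥ v ⇔ 1378 ≥ 53? YES.

YES


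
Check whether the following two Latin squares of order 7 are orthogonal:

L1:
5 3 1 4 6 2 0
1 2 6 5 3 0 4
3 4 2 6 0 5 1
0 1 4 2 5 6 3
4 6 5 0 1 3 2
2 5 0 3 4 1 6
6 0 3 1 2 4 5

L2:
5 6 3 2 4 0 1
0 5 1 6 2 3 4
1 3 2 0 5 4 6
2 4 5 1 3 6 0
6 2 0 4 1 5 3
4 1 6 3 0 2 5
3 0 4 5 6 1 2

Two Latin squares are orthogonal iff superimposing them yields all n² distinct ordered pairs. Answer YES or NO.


Form the n² = 49 superimposed pairs (L1[i][j], L2[i][j]), row by row (rows and columns indexed from 0):
row 0: (5,5) (3,6) (1,3) (4,2) (6,4) (2,0) (0,1)
row 1: (1,0) (2,5) (6,1) (5,6) (3,2) (0,3) (4,4)
row 2: (3,1) (4,3) (2,2) (6,0) (0,5) (5,4) (1,6)
row 3: (0,2) (1,4) (4,5) (2,1) (5,3) (6,6) (3,0)
row 4: (4,6) (6,2) (5,0) (0,4) (1,1) (3,5) (2,3)
row 5: (2,4) (5,1) (0,6) (3,3) (4,0) (1,2) (6,5)
row 6: (6,3) (0,0) (3,4) (1,5) (2,6) (4,1) (5,2)
Orthogonality requires all 49 pairs distinct.
Check by first coordinate: for each symbol s of L1, list the L2 entries in the n cells where L1 = s; they must all differ.
  L1 = 0: L2 entries (in reading order) 1, 3, 5, 2, 4, 6, 0 — all 7 distinct ✓
  L1 = 1: L2 entries (in reading order) 3, 0, 6, 4, 1, 2, 5 — all 7 distinct ✓
  L1 = 2: L2 entries (in reading order) 0, 5, 2, 1, 3, 4, 6 — all 7 distinct ✓
  L1 = 3: L2 entries (in reading order) 6, 2, 1, 0, 5, 3, 4 — all 7 distinct ✓
  L1 = 4: L2 entries (in reading order) 2, 4, 3, 5, 6, 0, 1 — all 7 distinct ✓
  L1 = 5: L2 entries (in reading order) 5, 6, 4, 3, 0, 1, 2 — all 7 distinct ✓
  L1 = 6: L2 entries (in reading order) 4, 1, 0, 6, 2, 5, 3 — all 7 distinct ✓
Every symbol of L1 meets every symbol of L2 exactly once, so all 49 pairs are distinct (49 of 49).
Conclusion: YES.

YES


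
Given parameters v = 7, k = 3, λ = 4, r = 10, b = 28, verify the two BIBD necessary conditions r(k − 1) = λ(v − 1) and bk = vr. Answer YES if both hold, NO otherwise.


Condition (i): r(k − 1) = 10·2 = 20; λ(v − 1) = 4·6 = 24. Match? NO.
Condition (ii): bk = 28·3 = 84; vr = 7·10 = 70. Match? NO.
Both conditions hold? NO.

NO


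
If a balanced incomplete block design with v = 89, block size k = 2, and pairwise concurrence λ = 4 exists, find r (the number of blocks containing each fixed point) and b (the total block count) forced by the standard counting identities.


Any 2-(v, k, λ) BIBD satisfies two necessary conditions:
  (i)  Each point sits in r blocks, and counting incidences through any fixed point gives r(k − 1) = λ(v − 1), so r = λ(v − 1)/(k − 1).
  (ii) Total incidences bk = vr, so b = vr/k.
Step 1: r = λ(v − 1)/(k − 1) = 4·(89 − 1)/(2 − 1) = 4·88/1 = 352/1 = 352.
Step 2: b = vr/k = 89·352/2 = 31328/2 = 15664.
Check integrality: r = 352 ∈ Z ✓, b = 15664 ∈ Z ✓.
(These identities are necessary conditions: they determine r and b for any design with these parameters, but do not by themselves prove that one exists.)

r = 352, b = 15664.


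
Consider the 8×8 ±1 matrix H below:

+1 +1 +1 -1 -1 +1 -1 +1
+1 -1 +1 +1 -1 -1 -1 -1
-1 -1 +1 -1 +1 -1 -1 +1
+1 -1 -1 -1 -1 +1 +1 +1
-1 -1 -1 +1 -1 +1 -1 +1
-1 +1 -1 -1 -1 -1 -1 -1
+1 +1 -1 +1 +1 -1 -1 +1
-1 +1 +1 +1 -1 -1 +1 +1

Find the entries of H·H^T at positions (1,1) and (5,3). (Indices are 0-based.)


Row 1 of H: [1, -1, 1, 1, -1, -1, -1, -1].
Row 3 of H: [1, -1, -1, -1, -1, 1, 1, 1].
Row 5 of H: [-1, 1, -1, -1, -1, -1, -1, -1].
(H·H^T)[1][1] = Σ_j H[1][j]·H[1][j] = (1)² + (-1)² + (1)² + (1)² + (-1)² + (-1)² + (-1)² + (-1)² = 1 + 1 + 1 + 1 + 1 + 1 + 1 + 1 = 8.
(H·H^T)[5][3] = Σ_j H[5][j]·H[3][j] = (-1)·(1) + (1)·(-1) + (-1)·(-1) + (-1)·(-1) + (-1)·(-1) + (-1)·(1) + (-1)·(1) + (-1)·(1) = -1 + -1 + 1 + 1 + 1 + -1 + -1 + -1 = -2.
Rows 5 and 3 are not orthogonal (dot product = -2 ≠ 0), so H is not a Hadamard matrix.

(1,1) entry = 8; (5,3) entry = -2.


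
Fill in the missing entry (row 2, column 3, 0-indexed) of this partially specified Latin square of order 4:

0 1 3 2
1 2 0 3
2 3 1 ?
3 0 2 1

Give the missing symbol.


Row 2 contains symbols [1, 2, 3] — missing [0].
Column 3 contains symbols [1, 2, 3] — missing [0].
The missing symbol must appear in both missing sets; intersection = [0].
Therefore the hidden value is 0.

Missing value = 0.


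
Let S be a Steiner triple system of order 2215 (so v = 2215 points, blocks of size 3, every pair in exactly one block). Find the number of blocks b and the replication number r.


An STS(v) is a 2-(v, 3, 1) BIBD: block size k = 3, λ = 1.
Replication: r(k − 1) = λ(v − 1) ⇒ r·2 = 2215 − 1 = 2214 ⇒ r = 1107.
Block count: bk = vr ⇒ b·3 = 2215·1107 = 2452005 ⇒ b = 817335.
(Check via b = v(v − 1)/6 = 2215·2214/6 = 4904010/6 = 817335.)

r = 1107, b = 817335.


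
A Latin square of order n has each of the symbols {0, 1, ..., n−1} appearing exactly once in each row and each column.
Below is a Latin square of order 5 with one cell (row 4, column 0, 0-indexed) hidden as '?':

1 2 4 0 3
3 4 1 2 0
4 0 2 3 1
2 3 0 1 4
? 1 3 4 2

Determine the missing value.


Row 4 contains symbols [1, 2, 3, 4] — missing [0].
Column 0 contains symbols [1, 2, 3, 4] — missing [0].
The missing symbol must appear in both missing sets; intersection = [0].
Therefore the hidden value is 0.

Missing value = 0.


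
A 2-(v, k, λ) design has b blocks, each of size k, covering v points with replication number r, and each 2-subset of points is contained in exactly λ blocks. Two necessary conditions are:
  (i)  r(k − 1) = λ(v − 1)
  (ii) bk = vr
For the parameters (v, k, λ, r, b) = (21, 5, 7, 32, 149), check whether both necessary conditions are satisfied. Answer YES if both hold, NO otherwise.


Condition (i): r(k − 1) = 32·4 = 128; λ(v − 1) = 7·20 = 140. Match? NO.
Condition (ii): bk = 149·5 = 745; vr = 21·32 = 672. Match? NO.
Both conditions hold? NO.

NO


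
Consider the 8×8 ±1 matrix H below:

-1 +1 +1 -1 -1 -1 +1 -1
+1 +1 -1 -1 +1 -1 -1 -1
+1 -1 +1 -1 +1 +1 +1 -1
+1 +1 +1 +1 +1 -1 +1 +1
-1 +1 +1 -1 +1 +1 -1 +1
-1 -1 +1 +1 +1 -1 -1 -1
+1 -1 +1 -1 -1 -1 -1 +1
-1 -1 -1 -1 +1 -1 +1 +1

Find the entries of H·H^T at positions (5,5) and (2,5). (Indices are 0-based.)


Row 2 of H: [1, -1, 1, -1, 1, 1, 1, -1].
Row 5 of H: [-1, -1, 1, 1, 1, -1, -1, -1].
(H·H^T)[5][5] = Σ_j H[5][j]·H[5][j] = (-1)² + (-1)² + (1)² + (1)² + (1)² + (-1)² + (-1)² + (-1)² = 1 + 1 + 1 + 1 + 1 + 1 + 1 + 1 = 8.
(H·H^T)[2][5] = Σ_j H[2][j]·H[5][j] = (1)·(-1) + (-1)·(-1) + (1)·(1) + (-1)·(1) + (1)·(1) + (1)·(-1) + (1)·(-1) + (-1)·(-1) = -1 + 1 + 1 + -1 + 1 + -1 + -1 + 1 = 0.
So rows 2 and 5 are orthogonal; the diagonal entry equals n = 8.

(5,5) entry = 8; (2,5) entry = 0.


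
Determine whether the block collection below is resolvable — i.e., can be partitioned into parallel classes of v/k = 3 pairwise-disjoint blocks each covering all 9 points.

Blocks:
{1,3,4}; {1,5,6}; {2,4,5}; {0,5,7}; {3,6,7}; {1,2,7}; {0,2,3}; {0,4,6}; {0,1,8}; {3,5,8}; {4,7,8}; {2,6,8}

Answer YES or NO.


v = 9, block size k = 3, number of blocks = 12.
For resolvability, blocks must partition into parallel classes of size v/k = 3.
Total blocks must therefore be a multiple of 3: 12 = 3·4 + 0 ⇒ divisible ✓.
Greedy packing gives 4 candidate class(es). Each should be a full parallel class (size 3, covers all 9 points).
  Class 1 (3 blocks): {1,3,4}; {0,5,7}; {2,6,8}. Points covered: [0, 1, 2, 3, 4, 5, 6, 7, 8].
  Class 2 (3 blocks): {1,5,6}; {0,2,3}; {4,7,8}. Points covered: [0, 1, 2, 3, 4, 5, 6, 7, 8].
  Class 3 (3 blocks): {2,4,5}; {3,6,7}; {0,1,8}. Points covered: [0, 1, 2, 3, 4, 5, 6, 7, 8].
  Class 4 (3 blocks): {1,2,7}; {0,4,6}; {3,5,8}. Points covered: [0, 1, 2, 3, 4, 5, 6, 7, 8].
All classes full (size 3)? YES. All classes cover every point? YES.
Resolvable? YES.

YES


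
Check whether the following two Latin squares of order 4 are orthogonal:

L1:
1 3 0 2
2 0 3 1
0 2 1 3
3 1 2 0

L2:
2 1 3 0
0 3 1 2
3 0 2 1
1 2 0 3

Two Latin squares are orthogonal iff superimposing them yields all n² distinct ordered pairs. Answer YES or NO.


Form the n² = 16 superimposed pairs (L1[i][j], L2[i][j]), row by row (rows and columns indexed from 0):
row 0: (1,2) (3,1) (0,3) (2,0)
row 1: (2,0) (0,3) (3,1) (1,2)
row 2: (0,3) (2,0) (1,2) (3,1)
row 3: (3,1) (1,2) (2,0) (0,3)
Orthogonality requires all 16 pairs distinct.
But the pair (2,0) repeats: cell (0,3) has L1 = 2, L2 = 0, and cell (1,0) has L1 = 2, L2 = 0.
A repeated pair means some other pair never occurs (only 4 distinct pairs out of 16), so the squares are not orthogonal.
Conclusion: NO.

NO


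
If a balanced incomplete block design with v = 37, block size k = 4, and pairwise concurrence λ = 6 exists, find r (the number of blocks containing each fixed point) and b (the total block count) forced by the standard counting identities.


Any 2-(v, k, λ) BIBD satisfies two necessary conditions:
  (i)  Each point sits in r blocks, and counting incidences through any fixed point gives r(k − 1) = λ(v − 1), so r = λ(v − 1)/(k − 1).
  (ii) Total incidences bk = vr, so b = vr/k.
Step 1: r = λ(v − 1)/(k − 1) = 6·(37 − 1)/(4 − 1) = 6·36/3 = 216/3 = 72.
Step 2: b = vr/k = 37·72/4 = 2664/4 = 666.
Check integrality: r = 72 ∈ Z ✓, b = 666 ∈ Z ✓.
(These identities are necessary conditions: they determine r and b for any design with these parameters, but do not by themselves prove that one exists.)

r = 72, b = 666.


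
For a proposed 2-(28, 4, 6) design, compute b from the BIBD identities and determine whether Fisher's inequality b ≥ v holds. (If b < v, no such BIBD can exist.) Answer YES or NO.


b = λv(v − 1)/(k(k − 1)) = 6·28·27/(4·3) = 4536/12 = 378.
Compare with v = 28: b ≥ v, so Fisher's inequality holds.

YES


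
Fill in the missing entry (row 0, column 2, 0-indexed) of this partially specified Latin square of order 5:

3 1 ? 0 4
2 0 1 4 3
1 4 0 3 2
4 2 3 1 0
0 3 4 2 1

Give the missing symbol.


Row 0 contains symbols [0, 1, 3, 4] — missing [2].
Column 2 contains symbols [0, 1, 3, 4] — missing [2].
The missing symbol must appear in both missing sets; intersection = [2].
Therefore the hidden value is 2.

Missing value = 2.


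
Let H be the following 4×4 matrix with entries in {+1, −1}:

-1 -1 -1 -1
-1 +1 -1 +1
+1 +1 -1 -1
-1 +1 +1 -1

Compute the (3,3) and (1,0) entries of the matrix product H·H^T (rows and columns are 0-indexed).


Row 0 of H: [-1, -1, -1, -1].
Row 1 of H: [-1, 1, -1, 1].
Row 3 of H: [-1, 1, 1, -1].
(H·H^T)[3][3] = Σ_j H[3][j]·H[3][j] = (-1)² + (1)² + (1)² + (-1)² = 1 + 1 + 1 + 1 = 4.
(H·H^T)[1][0] = Σ_j H[1][j]·H[0][j] = (-1)·(-1) + (1)·(-1) + (-1)·(-1) + (1)·(-1) = 1 + -1 + 1 + -1 = 0.
So rows 1 and 0 are orthogonal; the diagonal entry equals n = 4.

(3,3) entry = 4; (1,0) entry = 0.


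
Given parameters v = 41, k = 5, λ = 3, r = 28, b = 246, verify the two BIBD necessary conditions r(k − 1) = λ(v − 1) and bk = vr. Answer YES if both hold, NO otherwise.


Condition (i): r(k − 1) = 28·4 = 112; λ(v − 1) = 3·40 = 120. Match? NO.
Condition (ii): bk = 246·5 = 1230; vr = 41·28 = 1148. Match? NO.
Both conditions hold? NO.

NO


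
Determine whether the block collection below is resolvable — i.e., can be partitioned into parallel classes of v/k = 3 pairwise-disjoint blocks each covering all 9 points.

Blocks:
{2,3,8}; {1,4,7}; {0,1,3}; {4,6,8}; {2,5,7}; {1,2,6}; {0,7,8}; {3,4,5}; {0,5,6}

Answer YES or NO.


v = 9, block size k = 3, number of blocks = 9.
For resolvability, blocks must partition into parallel classes of size v/k = 3.
Total blocks must therefore be a multiple of 3: 9 = 3·3 + 0 ⇒ divisible ✓.
Greedy packing gives 3 candidate class(es). Each should be a full parallel class (size 3, covers all 9 points).
  Class 1 (3 blocks): {2,3,8}; {1,4,7}; {0,5,6}. Points covered: [0, 1, 2, 3, 4, 5, 6, 7, 8].
  Class 2 (3 blocks): {0,1,3}; {4,6,8}; {2,5,7}. Points covered: [0, 1, 2, 3, 4, 5, 6, 7, 8].
  Class 3 (3 blocks): {1,2,6}; {0,7,8}; {3,4,5}. Points covered: [0, 1, 2, 3, 4, 5, 6, 7, 8].
All classes full (size 3)? YES. All classes cover every point? YES.
Resolvable? YES.

YES


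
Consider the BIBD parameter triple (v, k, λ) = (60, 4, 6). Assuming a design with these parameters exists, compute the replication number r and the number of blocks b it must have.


Any 2-(v, k, λ) BIBD satisfies two necessary conditions:
  (i)  Each point sits in r blocks, and counting incidences through any fixed point gives r(k − 1) = λ(v − 1), so r = λ(v − 1)/(k − 1).
  (ii) Total incidences bk = vr, so b = vr/k.
Step 1: r = λ(v − 1)/(k − 1) = 6·(60 − 1)/(4 − 1) = 6·59/3 = 354/3 = 118.
Step 2: b = vr/k = 60·118/4 = 7080/4 = 1770.
Check integrality: r = 118 ∈ Z ✓, b = 1770 ∈ Z ✓.
(These identities are necessary conditions: they determine r and b for any design with these parameters, but do not by themselves prove that one exists.)

r = 118, b = 1770.


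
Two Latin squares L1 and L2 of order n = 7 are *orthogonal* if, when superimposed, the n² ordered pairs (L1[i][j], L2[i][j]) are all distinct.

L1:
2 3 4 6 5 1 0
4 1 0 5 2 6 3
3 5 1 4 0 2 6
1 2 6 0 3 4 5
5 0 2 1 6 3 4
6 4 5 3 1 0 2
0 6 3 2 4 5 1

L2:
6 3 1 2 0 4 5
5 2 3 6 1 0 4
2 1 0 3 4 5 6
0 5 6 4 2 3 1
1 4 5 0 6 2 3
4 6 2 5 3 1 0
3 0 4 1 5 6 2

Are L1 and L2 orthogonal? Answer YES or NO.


Form the n² = 49 superimposed pairs (L1[i][j], L2[i][j]), row by row (rows and columns indexed from 0):
row 0: (2,6) (3,3) (4,1) (6,2) (5,0) (1,4) (0,5)
row 1: (4,5) (1,2) (0,3) (5,6) (2,1) (6,0) (3,4)
row 2: (3,2) (5,1) (1,0) (4,3) (0,4) (2,5) (6,6)
row 3: (1,0) (2,5) (6,6) (0,4) (3,2) (4,3) (5,1)
row 4: (5,1) (0,4) (2,5) (1,0) (6,6) (3,2) (4,3)
row 5: (6,4) (4,6) (5,2) (3,5) (1,3) (0,1) (2,0)
row 6: (0,3) (6,0) (3,4) (2,1) (4,5) (5,6) (1,2)
Orthogonality requires all 49 pairs distinct.
But the pair (1,0) repeats: cell (2,2) has L1 = 1, L2 = 0, and cell (3,0) has L1 = 1, L2 = 0.
A repeated pair means some other pair never occurs (only 28 distinct pairs out of 49), so the squares are not orthogonal.
Conclusion: NO.

NO


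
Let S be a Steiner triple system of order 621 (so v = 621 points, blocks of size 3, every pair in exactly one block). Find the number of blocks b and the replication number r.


An STS(v) is a 2-(v, 3, 1) BIBD: block size k = 3, λ = 1.
Replication: r(k − 1) = λ(v − 1) ⇒ r·2 = 621 − 1 = 620 ⇒ r = 310.
Block count: b = v(v − 1)/6 = 621·620/6 = 385020/6 = 64170.

r = 310, b = 64170.


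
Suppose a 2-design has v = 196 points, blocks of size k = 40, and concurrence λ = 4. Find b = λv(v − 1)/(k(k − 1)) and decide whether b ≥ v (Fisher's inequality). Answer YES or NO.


r = λ(v − 1)/(k − 1) = 4·195/39 = 20.
b = vr/k = 196·20/40 = 98.
Fisher's inequality: b ≥ v ⇔ 98 ≥ 196? NO.

NO


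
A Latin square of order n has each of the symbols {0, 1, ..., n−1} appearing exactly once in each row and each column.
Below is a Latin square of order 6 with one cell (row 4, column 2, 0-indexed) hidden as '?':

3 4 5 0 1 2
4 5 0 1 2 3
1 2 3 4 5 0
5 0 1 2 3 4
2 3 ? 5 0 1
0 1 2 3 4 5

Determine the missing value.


Row 4 contains symbols [0, 1, 2, 3, 5] — missing [4].
Column 2 contains symbols [0, 1, 2, 3, 5] — missing [4].
The missing symbol must appear in both missing sets; intersection = [4].
Therefore the hidden value is 4.

Missing value = 4.


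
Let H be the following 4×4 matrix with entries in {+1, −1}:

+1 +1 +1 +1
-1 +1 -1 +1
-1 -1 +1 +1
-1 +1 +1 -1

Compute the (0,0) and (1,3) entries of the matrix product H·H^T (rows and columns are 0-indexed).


Row 0 of H: [1, 1, 1, 1].
Row 1 of H: [-1, 1, -1, 1].
Row 3 of H: [-1, 1, 1, -1].
(H·H^T)[0][0] = Σ_j H[0][j]·H[0][j] = (1)² + (1)² + (1)² + (1)² = 1 + 1 + 1 + 1 = 4.
(H·H^T)[1][3] = Σ_j H[1][j]·H[3][j] = (-1)·(-1) + (1)·(1) + (-1)·(1) + (1)·(-1) = 1 + 1 + -1 + -1 = 0.
So rows 1 and 3 are orthogonal; the diagonal entry equals n = 4.

(0,0) entry = 4; (1,3) entry = 0.


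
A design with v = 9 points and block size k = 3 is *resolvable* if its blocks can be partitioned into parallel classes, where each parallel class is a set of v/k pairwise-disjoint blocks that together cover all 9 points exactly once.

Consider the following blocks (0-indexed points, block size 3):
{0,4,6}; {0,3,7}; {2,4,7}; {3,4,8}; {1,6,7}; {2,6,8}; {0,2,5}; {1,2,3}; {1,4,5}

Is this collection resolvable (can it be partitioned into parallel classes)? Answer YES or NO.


v = 9, block size k = 3, number of blocks = 9.
For resolvability, blocks must partition into parallel classes of size v/k = 3.
Total blocks must therefore be a multiple of 3: 9 = 3·3 + 0 ⇒ divisible ✓.
Consider block {0,4,6}. The only other block(s) in the collection disjoint from it are {1,2,3} — just 1 block(s). Any parallel class containing {0,4,6} would need 2 other blocks each disjoint from it, so no parallel class of size 3 can contain {0,4,6}.
Since every block must belong to some parallel class in a resolution, the collection cannot be partitioned into parallel classes.
Resolvable? NO.

NO


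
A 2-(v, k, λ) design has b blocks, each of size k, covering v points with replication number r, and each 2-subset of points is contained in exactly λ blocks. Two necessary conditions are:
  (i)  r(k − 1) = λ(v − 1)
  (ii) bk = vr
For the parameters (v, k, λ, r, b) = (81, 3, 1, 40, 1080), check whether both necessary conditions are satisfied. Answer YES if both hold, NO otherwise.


Condition (i): r(k − 1) = 40·2 = 80; λ(v − 1) = 1·80 = 80. Match? YES.
Condition (ii): bk = 1080·3 = 3240; vr = 81·40 = 3240. Match? YES.
Both conditions hold? YES.

YES


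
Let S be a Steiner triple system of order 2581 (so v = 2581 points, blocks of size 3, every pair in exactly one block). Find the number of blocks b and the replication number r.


An STS(v) is a 2-(v, 3, 1) BIBD: block size k = 3, λ = 1.
Replication: r(k − 1) = λ(v − 1) ⇒ r·2 = 2581 − 1 = 2580 ⇒ r = 1290.
Block count: b = v(v − 1)/6 = 2581·2580/6 = 6658980/6 = 1109830.

r = 1290, b = 1109830.


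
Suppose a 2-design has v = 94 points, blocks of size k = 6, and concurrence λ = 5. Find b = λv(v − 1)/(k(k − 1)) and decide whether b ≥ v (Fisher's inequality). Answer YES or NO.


r = λ(v − 1)/(k − 1) = 5·93/5 = 93.
b = vr/k = 94·93/6 = 1457.
Fisher's inequality: b ≥ v ⇔ 1457 ≥ 94? YES.

YES


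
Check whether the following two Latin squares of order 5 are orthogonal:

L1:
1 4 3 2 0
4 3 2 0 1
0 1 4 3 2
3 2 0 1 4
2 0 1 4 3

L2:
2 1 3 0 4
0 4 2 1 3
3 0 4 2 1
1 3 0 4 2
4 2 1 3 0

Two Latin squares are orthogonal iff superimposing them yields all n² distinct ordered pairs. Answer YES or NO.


Form the n² = 25 superimposed pairs (L1[i][j], L2[i][j]), row by row (rows and columns indexed from 0):
row 0: (1,2) (4,1) (3,3) (2,0) (0,4)
row 1: (4,0) (3,4) (2,2) (0,1) (1,3)
row 2: (0,3) (1,0) (4,4) (3,2) (2,1)
row 3: (3,1) (2,3) (0,0) (1,4) (4,2)
row 4: (2,4) (0,2) (1,1) (4,3) (3,0)
Orthogonality requires all 25 pairs distinct.
Check by first coordinate: for each symbol s of L1, list the L2 entries in the n cells where L1 = s; they must all differ.
  L1 = 0: L2 entries (in reading order) 4, 1, 3, 0, 2 — all 5 distinct ✓
  L1 = 1: L2 entries (in reading order) 2, 3, 0, 4, 1 — all 5 distinct ✓
  L1 = 2: L2 entries (in reading order) 0, 2, 1, 3, 4 — all 5 distinct ✓
  L1 = 3: L2 entries (in reading order) 3, 4, 2, 1, 0 — all 5 distinct ✓
  L1 = 4: L2 entries (in reading order) 1, 0, 4, 2, 3 — all 5 distinct ✓
Every symbol of L1 meets every symbol of L2 exactly once, so all 25 pairs are distinct (25 of 25).
Conclusion: YES.

YES


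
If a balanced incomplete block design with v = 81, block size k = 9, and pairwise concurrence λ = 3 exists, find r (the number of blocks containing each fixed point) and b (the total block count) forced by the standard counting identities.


Any 2-(v, k, λ) BIBD satisfies two necessary conditions:
  (i)  Each point sits in r blocks, and counting incidences through any fixed point gives r(k − 1) = λ(v − 1), so r = λ(v − 1)/(k − 1).
  (ii) Total incidences bk = vr, so b = vr/k.
Step 1: r = λ(v − 1)/(k − 1) = 3·(81 − 1)/(9 − 1) = 3·80/8 = 240/8 = 30.
Step 2: b = vr/k = 81·30/9 = 2430/9 = 270.
Check integrality: r = 30 ∈ Z ✓, b = 270 ∈ Z ✓.
(These identities are necessary conditions: they determine r and b for any design with these parameters, but do not by themselves prove that one exists.)

r = 30, b = 270.


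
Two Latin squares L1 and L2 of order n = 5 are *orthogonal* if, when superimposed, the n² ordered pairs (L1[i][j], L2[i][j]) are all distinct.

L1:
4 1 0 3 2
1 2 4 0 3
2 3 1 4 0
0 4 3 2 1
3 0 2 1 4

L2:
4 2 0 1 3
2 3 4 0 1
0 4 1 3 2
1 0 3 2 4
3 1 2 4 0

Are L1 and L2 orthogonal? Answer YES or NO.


Form the n² = 25 superimposed pairs (L1[i][j], L2[i][j]), row by row (rows and columns indexed from 0):
row 0: (4,4) (1,2) (0,0) (3,1) (2,3)
row 1: (1,2) (2,3) (4,4) (0,0) (3,1)
row 2: (2,0) (3,4) (1,1) (4,3) (0,2)
row 3: (0,1) (4,0) (3,3) (2,2) (1,4)
row 4: (3,3) (0,1) (2,2) (1,4) (4,0)
Orthogonality requires all 25 pairs distinct.
But the pair (1,2) repeats: cell (0,1) has L1 = 1, L2 = 2, and cell (1,0) has L1 = 1, L2 = 2.
A repeated pair means some other pair never occurs (only 15 distinct pairs out of 25), so the squares are not orthogonal.
Conclusion: NO.

NO
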